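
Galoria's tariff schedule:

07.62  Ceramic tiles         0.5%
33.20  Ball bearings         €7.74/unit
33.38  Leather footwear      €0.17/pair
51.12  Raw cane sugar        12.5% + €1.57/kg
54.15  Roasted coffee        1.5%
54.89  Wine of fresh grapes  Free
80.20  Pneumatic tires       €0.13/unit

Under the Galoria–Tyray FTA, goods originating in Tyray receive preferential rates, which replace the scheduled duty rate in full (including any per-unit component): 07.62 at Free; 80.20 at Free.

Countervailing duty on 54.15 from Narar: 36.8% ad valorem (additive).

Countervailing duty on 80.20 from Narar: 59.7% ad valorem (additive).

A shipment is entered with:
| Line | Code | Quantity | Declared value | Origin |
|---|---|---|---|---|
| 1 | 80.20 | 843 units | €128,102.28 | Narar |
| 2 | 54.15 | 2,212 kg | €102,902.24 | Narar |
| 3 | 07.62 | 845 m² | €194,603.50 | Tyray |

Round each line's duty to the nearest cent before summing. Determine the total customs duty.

€115,998.21

Line 1 (80.20, Narar, 843 units, €128,102.28):
Base rate for 80.20 is €0.13/unit.
80.20 has an FTA preferential rate, but origin Narar is not Tyray; base rate stands.
Additional duty on 80.20 from Narar: +59.7% ad valorem. Applied ad valorem rate = 59.7%.
Duty = €128,102.28 × 59.7% + 843 × €0.13 = €76,586.65.
Line 2 (54.15, Narar, 2,212 kg, €102,902.24):
Base rate for 54.15 is 1.5%.
Additional duty on 54.15 from Narar: +36.8%. Applied ad valorem rate: 1.5% + 36.8% = 38.3%.
Duty = €102,902.24 × 38.3% = €39,411.56.
Line 3 (07.62, Tyray, 845 m², €194,603.50):
Base rate for 07.62 is 0.5%.
Origin Tyray qualifies under the Galoria–Tyray agreement and 07.62 is covered: preferential rate Free applies instead.
Duty = €194,603.50 × 0% = €0.00.
Total = €76,586.65 + €39,411.56 + €0.00 = €115,998.21.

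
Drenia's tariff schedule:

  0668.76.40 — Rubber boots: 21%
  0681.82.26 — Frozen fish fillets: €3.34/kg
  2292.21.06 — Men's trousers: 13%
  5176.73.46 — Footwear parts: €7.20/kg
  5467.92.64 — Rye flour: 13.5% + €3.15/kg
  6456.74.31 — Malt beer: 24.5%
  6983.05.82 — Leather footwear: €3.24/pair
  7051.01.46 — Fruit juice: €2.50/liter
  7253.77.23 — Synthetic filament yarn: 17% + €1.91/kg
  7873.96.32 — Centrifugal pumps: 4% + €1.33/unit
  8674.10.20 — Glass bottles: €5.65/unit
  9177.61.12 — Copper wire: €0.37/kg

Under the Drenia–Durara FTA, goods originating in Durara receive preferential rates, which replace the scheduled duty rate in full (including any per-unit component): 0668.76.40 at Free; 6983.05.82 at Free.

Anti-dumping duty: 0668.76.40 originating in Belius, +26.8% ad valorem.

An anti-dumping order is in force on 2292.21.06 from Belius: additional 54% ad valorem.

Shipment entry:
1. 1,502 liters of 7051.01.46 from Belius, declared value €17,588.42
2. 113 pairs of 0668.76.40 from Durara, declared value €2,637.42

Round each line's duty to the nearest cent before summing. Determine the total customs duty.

Line 1 (7051.01.46, Belius, 1,502 liters, €17,588.42):
Base rate for 7051.01.46 is €2.50/liter.
Duty = 1,502 × €2.50 = €3,755.00.
Line 2 (0668.76.40, Durara, 113 pairs, €2,637.42):
Base rate for 0668.76.40 is 21%.
Origin Durara qualifies under the Drenia–Durara agreement and 0668.76.40 is covered: preferential rate Free applies instead.
The additional-duty order on 0668.76.40 targets Belius, not Durara; it does not apply.
Duty = €2,637.42 × 0% = €0.00.
Total = €3,755.00 + €0.00 = €3,755.00.

€3,755.00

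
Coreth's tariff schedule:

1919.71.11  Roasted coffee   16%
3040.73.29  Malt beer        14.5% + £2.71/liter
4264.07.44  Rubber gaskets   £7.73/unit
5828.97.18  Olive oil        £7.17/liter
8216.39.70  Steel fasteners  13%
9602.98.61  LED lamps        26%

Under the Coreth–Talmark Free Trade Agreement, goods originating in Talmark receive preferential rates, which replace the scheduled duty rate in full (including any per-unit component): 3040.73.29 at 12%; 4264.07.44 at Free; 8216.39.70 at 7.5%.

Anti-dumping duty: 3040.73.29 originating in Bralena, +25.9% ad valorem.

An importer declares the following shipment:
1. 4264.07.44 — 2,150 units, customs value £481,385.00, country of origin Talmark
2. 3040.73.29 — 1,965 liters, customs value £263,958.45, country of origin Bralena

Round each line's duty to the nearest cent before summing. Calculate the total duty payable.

£111,964.36

Line 1 (4264.07.44, Talmark, 2,150 units, £481,385.00):
Base rate for 4264.07.44 is £7.73/unit.
Origin Talmark qualifies under the Coreth–Talmark agreement and 4264.07.44 is covered: preferential rate Free applies instead.
Duty = £481,385.00 × 0% = £0.00.
Line 2 (3040.73.29, Bralena, 1,965 liters, £263,958.45):
Base rate for 3040.73.29 is 14.5% + £2.71/liter.
3040.73.29 has an FTA preferential rate, but origin Bralena is not Talmark; base rate stands.
Additional duty on 3040.73.29 from Bralena: +25.9%. Applied ad valorem rate: 14.5% + 25.9% = 40.4%.
Duty = £263,958.45 × 40.4% + 1,965 × £2.71 = £111,964.36.
Total = £0.00 + £111,964.36 = £111,964.36.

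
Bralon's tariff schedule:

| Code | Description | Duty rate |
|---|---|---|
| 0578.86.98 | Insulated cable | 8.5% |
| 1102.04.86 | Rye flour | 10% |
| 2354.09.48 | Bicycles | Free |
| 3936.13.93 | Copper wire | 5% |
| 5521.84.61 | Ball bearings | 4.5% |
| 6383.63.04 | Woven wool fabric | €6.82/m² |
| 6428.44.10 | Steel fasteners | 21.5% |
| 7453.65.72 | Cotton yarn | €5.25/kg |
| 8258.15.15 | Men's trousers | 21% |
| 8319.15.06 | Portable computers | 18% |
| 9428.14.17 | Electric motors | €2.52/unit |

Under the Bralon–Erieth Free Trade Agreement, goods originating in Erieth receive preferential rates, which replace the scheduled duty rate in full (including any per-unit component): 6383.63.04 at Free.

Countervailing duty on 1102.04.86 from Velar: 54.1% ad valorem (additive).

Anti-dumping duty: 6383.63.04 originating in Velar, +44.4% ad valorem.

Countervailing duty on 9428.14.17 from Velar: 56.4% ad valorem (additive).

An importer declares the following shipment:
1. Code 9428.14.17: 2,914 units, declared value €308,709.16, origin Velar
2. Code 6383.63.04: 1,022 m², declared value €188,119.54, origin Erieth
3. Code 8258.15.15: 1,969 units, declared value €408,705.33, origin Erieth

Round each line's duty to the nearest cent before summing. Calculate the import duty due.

€267,283.37

Line 1 (9428.14.17, Velar, 2,914 units, €308,709.16):
Base rate for 9428.14.17 is €2.52/unit.
Additional duty on 9428.14.17 from Velar: +56.4% ad valorem. Applied ad valorem rate = 56.4%.
Duty = €308,709.16 × 56.4% + 2,914 × €2.52 = €181,455.25.
Line 2 (6383.63.04, Erieth, 1,022 m², €188,119.54):
Base rate for 6383.63.04 is €6.82/m².
Origin Erieth qualifies under the Bralon–Erieth agreement and 6383.63.04 is covered: preferential rate Free applies instead.
The additional-duty order on 6383.63.04 targets Velar, not Erieth; it does not apply.
Duty = €188,119.54 × 0% = €0.00.
Line 3 (8258.15.15, Erieth, 1,969 units, €408,705.33):
Base rate for 8258.15.15 is 21%.
Origin Erieth is the FTA partner but 8258.15.15 is not on the preference list; base rate stands.
Duty = €408,705.33 × 21% = €85,828.12.
Total = €181,455.25 + €0.00 + €85,828.12 = €267,283.37.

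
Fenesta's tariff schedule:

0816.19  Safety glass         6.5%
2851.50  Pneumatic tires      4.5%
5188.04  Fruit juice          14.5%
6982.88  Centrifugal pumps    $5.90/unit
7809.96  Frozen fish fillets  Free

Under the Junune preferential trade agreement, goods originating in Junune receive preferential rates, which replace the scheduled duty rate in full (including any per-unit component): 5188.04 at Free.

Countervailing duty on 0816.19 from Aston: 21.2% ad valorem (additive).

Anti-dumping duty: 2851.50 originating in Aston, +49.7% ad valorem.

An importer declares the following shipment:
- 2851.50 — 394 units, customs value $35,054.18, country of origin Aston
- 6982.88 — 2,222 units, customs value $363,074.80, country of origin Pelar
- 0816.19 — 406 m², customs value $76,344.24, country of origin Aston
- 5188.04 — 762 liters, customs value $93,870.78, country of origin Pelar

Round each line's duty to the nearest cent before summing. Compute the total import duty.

$66,867.78

Line 1 (2851.50, Aston, 394 units, $35,054.18):
Base rate for 2851.50 is 4.5%.
Additional duty on 2851.50 from Aston: +49.7%. Applied ad valorem rate: 4.5% + 49.7% = 54.2%.
Duty = $35,054.18 × 54.2% = $18,999.37.
Line 2 (6982.88, Pelar, 2,222 units, $363,074.80):
Base rate for 6982.88 is $5.90/unit.
Duty = 2,222 × $5.90 = $13,109.80.
Line 3 (0816.19, Aston, 406 m², $76,344.24):
Base rate for 0816.19 is 6.5%.
Additional duty on 0816.19 from Aston: +21.2%. Applied ad valorem rate: 6.5% + 21.2% = 27.7%.
Duty = $76,344.24 × 27.7% = $21,147.35.
Line 4 (5188.04, Pelar, 762 liters, $93,870.78):
Base rate for 5188.04 is 14.5%.
5188.04 has an FTA preferential rate, but origin Pelar is not Junune; base rate stands.
Duty = $93,870.78 × 14.5% = $13,611.26.
Total = $18,999.37 + $13,109.80 + $21,147.35 + $13,611.26 = $66,867.78.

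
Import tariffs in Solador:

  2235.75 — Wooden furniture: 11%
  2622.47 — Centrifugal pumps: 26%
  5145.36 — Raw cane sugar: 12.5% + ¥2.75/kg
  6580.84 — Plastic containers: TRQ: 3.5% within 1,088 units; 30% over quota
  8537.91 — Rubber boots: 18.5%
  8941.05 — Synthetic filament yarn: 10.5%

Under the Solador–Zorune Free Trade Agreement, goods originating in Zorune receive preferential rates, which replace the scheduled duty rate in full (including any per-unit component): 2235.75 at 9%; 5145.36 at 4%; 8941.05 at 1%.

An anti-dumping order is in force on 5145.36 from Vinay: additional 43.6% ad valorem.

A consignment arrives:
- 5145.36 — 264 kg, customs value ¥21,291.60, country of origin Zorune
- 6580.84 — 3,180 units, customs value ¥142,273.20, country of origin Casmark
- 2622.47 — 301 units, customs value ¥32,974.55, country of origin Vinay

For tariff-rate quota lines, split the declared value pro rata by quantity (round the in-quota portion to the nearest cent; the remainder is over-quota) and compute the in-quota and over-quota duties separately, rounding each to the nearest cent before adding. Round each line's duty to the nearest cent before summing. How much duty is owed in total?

¥39,207.56

Line 1 (5145.36, Zorune, 264 kg, ¥21,291.60):
Base rate for 5145.36 is 12.5% + ¥2.75/kg.
Origin Zorune qualifies under the Solador–Zorune agreement and 5145.36 is covered: preferential rate 4% applies instead.
The additional-duty order on 5145.36 targets Vinay, not Zorune; it does not apply.
Duty = ¥21,291.60 × 4% = ¥851.66.
Line 2 (6580.84, Casmark, 3,180 units, ¥142,273.20):
Code 6580.84 is under a tariff-rate quota (threshold 1,088 units). In-quota: 1,088 units at 3.5%; over-quota: 2,092 units at 30%.
Pro-rata value split: in-quota = ¥142,273.20 × 1,088/3,180 = ¥48,677.12; over-quota = ¥142,273.20 − ¥48,677.12 = ¥93,596.08.
In-quota duty = ¥48,677.12 × 3.5% = ¥1,703.70. Over-quota duty = ¥93,596.08 × 30% = ¥28,078.82.
Line duty = ¥1,703.70 + ¥28,078.82 = ¥29,782.52.
Line 3 (2622.47, Vinay, 301 units, ¥32,974.55):
Base rate for 2622.47 is 26%.
Duty = ¥32,974.55 × 26% = ¥8,573.38.
Total = ¥851.66 + ¥29,782.52 + ¥8,573.38 = ¥39,207.56.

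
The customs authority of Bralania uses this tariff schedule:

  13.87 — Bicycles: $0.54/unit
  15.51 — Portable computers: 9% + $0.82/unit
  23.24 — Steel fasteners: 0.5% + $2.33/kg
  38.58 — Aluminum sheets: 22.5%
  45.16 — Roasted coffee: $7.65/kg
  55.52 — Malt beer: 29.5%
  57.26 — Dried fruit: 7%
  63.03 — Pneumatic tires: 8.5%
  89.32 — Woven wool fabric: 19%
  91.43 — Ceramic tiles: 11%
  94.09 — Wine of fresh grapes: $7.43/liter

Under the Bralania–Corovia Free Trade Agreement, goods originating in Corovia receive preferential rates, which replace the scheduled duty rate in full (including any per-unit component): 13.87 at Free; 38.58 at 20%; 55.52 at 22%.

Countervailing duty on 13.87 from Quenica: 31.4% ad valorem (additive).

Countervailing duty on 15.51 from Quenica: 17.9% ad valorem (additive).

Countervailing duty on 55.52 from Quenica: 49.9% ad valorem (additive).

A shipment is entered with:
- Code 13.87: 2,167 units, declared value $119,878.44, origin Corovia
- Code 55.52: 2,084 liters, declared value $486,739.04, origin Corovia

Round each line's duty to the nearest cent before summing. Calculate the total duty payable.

$107,082.59

Line 1 (13.87, Corovia, 2,167 units, $119,878.44):
Base rate for 13.87 is $0.54/unit.
Origin Corovia qualifies under the Bralania–Corovia agreement and 13.87 is covered: preferential rate Free applies instead.
The additional-duty order on 13.87 targets Quenica, not Corovia; it does not apply.
Duty = $119,878.44 × 0% = $0.00.
Line 2 (55.52, Corovia, 2,084 liters, $486,739.04):
Base rate for 55.52 is 29.5%.
Origin Corovia qualifies under the Bralania–Corovia agreement and 55.52 is covered: preferential rate 22% applies instead.
The additional-duty order on 55.52 targets Quenica, not Corovia; it does not apply.
Duty = $486,739.04 × 22% = $107,082.59.
Total = $0.00 + $107,082.59 = $107,082.59.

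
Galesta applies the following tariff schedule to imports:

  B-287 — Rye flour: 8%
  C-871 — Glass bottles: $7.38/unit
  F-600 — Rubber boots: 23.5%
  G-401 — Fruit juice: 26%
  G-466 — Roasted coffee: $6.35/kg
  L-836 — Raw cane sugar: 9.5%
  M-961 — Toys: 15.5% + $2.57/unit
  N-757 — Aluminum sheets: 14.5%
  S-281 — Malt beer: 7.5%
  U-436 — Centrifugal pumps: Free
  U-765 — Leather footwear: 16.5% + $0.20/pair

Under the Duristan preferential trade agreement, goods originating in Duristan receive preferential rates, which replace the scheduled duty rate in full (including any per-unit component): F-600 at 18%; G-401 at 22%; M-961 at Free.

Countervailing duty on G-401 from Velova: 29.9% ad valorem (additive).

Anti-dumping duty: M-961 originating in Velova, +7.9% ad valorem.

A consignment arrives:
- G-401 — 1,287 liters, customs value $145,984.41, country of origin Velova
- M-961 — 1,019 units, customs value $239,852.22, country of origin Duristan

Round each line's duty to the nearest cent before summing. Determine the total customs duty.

$81,605.29

Line 1 (G-401, Velova, 1,287 liters, $145,984.41):
Base rate for G-401 is 26%.
G-401 has an FTA preferential rate, but origin Velova is not Duristan; base rate stands.
Additional duty on G-401 from Velova: +29.9%. Applied ad valorem rate: 26% + 29.9% = 55.9%.
Duty = $145,984.41 × 55.9% = $81,605.29.
Line 2 (M-961, Duristan, 1,019 units, $239,852.22):
Base rate for M-961 is 15.5% + $2.57/unit.
Origin Duristan qualifies under the Galesta–Duristan agreement and M-961 is covered: preferential rate Free applies instead.
The additional-duty order on M-961 targets Velova, not Duristan; it does not apply.
Duty = $239,852.22 × 0% = $0.00.
Total = $81,605.29 + $0.00 = $81,605.29.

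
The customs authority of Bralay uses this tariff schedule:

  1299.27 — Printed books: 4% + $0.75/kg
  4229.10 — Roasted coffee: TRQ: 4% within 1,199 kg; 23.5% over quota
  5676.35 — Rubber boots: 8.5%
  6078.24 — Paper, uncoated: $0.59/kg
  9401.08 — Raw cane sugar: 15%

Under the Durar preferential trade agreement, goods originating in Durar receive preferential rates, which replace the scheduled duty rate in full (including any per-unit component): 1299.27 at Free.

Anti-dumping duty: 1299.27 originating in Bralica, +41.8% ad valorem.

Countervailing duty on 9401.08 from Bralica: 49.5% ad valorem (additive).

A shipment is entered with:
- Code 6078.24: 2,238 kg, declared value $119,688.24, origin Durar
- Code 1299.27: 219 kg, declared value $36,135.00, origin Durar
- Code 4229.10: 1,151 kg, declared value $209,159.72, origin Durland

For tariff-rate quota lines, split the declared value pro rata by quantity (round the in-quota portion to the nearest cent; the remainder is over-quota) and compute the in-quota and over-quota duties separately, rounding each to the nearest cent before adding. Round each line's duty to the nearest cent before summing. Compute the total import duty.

$9,686.81

Line 1 (6078.24, Durar, 2,238 kg, $119,688.24):
Base rate for 6078.24 is $0.59/kg.
Origin Durar is the FTA partner but 6078.24 is not on the preference list; base rate stands.
Duty = 2,238 × $0.59 = $1,320.42.
Line 2 (1299.27, Durar, 219 kg, $36,135.00):
Base rate for 1299.27 is 4% + $0.75/kg.
Origin Durar qualifies under the Bralay–Durar agreement and 1299.27 is covered: preferential rate Free applies instead.
The additional-duty order on 1299.27 targets Bralica, not Durar; it does not apply.
Duty = $36,135.00 × 0% = $0.00.
Line 3 (4229.10, Durland, 1,151 kg, $209,159.72):
Code 4229.10 is under a tariff-rate quota (threshold 1,199 kg). Quantity 1,151 kg is within the quota, so the in-quota rate 4% applies to the full value.
Duty = $209,159.72 × 4% = $8,366.39.
Total = $1,320.42 + $0.00 + $8,366.39 = $9,686.81.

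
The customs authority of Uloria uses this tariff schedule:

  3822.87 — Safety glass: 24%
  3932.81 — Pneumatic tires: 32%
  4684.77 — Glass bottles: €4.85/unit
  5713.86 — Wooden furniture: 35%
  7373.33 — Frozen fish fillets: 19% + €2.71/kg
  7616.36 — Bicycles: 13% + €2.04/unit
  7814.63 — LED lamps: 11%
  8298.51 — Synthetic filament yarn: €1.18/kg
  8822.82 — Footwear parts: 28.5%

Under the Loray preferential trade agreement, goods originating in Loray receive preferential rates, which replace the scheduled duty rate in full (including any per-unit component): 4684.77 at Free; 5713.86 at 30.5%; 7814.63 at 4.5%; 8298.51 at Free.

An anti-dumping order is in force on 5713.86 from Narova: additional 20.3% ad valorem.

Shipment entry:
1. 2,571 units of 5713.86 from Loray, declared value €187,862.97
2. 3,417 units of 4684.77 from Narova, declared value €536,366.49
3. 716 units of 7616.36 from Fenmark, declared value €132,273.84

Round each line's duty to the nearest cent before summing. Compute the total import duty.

Line 1 (5713.86, Loray, 2,571 units, €187,862.97):
Base rate for 5713.86 is 35%.
Origin Loray qualifies under the Uloria–Loray agreement and 5713.86 is covered: preferential rate 30.5% applies instead.
The additional-duty order on 5713.86 targets Narova, not Loray; it does not apply.
Duty = €187,862.97 × 30.5% = €57,298.21.
Line 2 (4684.77, Narova, 3,417 units, €536,366.49):
Base rate for 4684.77 is €4.85/unit.
4684.77 has an FTA preferential rate, but origin Narova is not Loray; base rate stands.
Duty = 3,417 × €4.85 = €16,572.45.
Line 3 (7616.36, Fenmark, 716 units, €132,273.84):
Base rate for 7616.36 is 13% + €2.04/unit.
Duty = €132,273.84 × 13% + 716 × €2.04 = €18,656.24.
Total = €57,298.21 + €16,572.45 + €18,656.24 = €92,526.90.

€92,526.90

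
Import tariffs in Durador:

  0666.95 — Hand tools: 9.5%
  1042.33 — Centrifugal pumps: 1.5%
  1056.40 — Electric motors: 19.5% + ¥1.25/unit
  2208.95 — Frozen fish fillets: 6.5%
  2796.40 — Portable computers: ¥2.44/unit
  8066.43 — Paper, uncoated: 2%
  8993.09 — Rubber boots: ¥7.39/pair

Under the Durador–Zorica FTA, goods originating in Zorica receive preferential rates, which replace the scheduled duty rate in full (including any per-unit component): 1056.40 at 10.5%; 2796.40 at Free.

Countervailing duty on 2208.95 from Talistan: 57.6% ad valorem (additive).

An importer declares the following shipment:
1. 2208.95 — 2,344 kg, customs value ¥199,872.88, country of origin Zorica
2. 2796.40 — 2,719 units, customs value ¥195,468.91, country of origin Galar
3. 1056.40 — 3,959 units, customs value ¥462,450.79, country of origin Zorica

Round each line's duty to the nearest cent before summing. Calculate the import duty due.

Line 1 (2208.95, Zorica, 2,344 kg, ¥199,872.88):
Base rate for 2208.95 is 6.5%.
Origin Zorica is the FTA partner but 2208.95 is not on the preference list; base rate stands.
The additional-duty order on 2208.95 targets Talistan, not Zorica; it does not apply.
Duty = ¥199,872.88 × 6.5% = ¥12,991.74.
Line 2 (2796.40, Galar, 2,719 units, ¥195,468.91):
Base rate for 2796.40 is ¥2.44/unit.
2796.40 has an FTA preferential rate, but origin Galar is not Zorica; base rate stands.
Duty = 2,719 × ¥2.44 = ¥6,634.36.
Line 3 (1056.40, Zorica, 3,959 units, ¥462,450.79):
Base rate for 1056.40 is 19.5% + ¥1.25/unit.
Origin Zorica qualifies under the Durador–Zorica agreement and 1056.40 is covered: preferential rate 10.5% applies instead.
Duty = ¥462,450.79 × 10.5% = ¥48,557.33.
Total = ¥12,991.74 + ¥6,634.36 + ¥48,557.33 = ¥68,183.43.

¥68,183.43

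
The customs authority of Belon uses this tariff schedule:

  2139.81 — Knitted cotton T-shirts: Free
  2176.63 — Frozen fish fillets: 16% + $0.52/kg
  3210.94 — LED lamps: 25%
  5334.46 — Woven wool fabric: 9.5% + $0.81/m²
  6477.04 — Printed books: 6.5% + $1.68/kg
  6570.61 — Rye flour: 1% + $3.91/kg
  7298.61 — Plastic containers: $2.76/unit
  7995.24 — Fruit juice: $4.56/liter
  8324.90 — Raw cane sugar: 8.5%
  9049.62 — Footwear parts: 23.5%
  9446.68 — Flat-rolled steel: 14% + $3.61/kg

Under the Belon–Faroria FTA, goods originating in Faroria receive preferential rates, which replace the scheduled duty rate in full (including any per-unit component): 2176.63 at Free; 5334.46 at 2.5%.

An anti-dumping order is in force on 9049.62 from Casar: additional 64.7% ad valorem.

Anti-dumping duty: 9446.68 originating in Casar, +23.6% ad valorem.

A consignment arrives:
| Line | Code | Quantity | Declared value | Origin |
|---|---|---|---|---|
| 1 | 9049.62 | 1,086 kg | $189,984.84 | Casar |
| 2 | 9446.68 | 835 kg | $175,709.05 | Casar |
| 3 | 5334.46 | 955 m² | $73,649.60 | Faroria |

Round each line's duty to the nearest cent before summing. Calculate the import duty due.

$238,488.82

Line 1 (9049.62, Casar, 1,086 kg, $189,984.84):
Base rate for 9049.62 is 23.5%.
Additional duty on 9049.62 from Casar: +64.7%. Applied ad valorem rate: 23.5% + 64.7% = 88.2%.
Duty = $189,984.84 × 88.2% = $167,566.63.
Line 2 (9446.68, Casar, 835 kg, $175,709.05):
Base rate for 9446.68 is 14% + $3.61/kg.
Additional duty on 9446.68 from Casar: +23.6%. Applied ad valorem rate: 14% + 23.6% = 37.6%.
Duty = $175,709.05 × 37.6% + 835 × $3.61 = $69,080.95.
Line 3 (5334.46, Faroria, 955 m², $73,649.60):
Base rate for 5334.46 is 9.5% + $0.81/m².
Origin Faroria qualifies under the Belon–Faroria agreement and 5334.46 is covered: preferential rate 2.5% applies instead.
Duty = $73,649.60 × 2.5% = $1,841.24.
Total = $167,566.63 + $69,080.95 + $1,841.24 = $238,488.82.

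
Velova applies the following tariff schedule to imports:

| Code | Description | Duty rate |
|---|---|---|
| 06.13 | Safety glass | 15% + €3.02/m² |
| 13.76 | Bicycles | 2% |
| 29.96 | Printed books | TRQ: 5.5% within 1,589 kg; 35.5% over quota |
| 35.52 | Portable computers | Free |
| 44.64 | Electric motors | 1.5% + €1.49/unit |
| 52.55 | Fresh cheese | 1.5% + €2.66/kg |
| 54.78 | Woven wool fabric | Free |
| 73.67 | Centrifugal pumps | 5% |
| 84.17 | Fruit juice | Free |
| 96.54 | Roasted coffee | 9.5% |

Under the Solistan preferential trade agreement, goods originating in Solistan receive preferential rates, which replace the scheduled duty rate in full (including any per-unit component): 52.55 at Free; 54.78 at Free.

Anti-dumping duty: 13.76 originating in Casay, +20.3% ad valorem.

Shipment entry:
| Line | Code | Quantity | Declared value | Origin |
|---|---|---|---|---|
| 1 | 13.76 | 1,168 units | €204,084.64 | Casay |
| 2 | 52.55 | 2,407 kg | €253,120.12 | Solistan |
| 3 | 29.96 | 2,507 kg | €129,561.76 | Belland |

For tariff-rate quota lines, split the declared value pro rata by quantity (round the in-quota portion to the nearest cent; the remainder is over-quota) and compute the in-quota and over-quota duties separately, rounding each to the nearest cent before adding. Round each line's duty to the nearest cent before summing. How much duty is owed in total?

Line 1 (13.76, Casay, 1,168 units, €204,084.64):
Base rate for 13.76 is 2%.
Additional duty on 13.76 from Casay: +20.3%. Applied ad valorem rate: 2% + 20.3% = 22.3%.
Duty = €204,084.64 × 22.3% = €45,510.87.
Line 2 (52.55, Solistan, 2,407 kg, €253,120.12):
Base rate for 52.55 is 1.5% + €2.66/kg.
Origin Solistan qualifies under the Velova–Solistan agreement and 52.55 is covered: preferential rate Free applies instead.
Duty = €253,120.12 × 0% = €0.00.
Line 3 (29.96, Belland, 2,507 kg, €129,561.76):
Code 29.96 is under a tariff-rate quota (threshold 1,589 kg). In-quota: 1,589 kg at 5.5%; over-quota: 918 kg at 35.5%.
Pro-rata value split: in-quota = €129,561.76 × 1,589/2,507 = €82,119.52; over-quota = €129,561.76 − €82,119.52 = €47,442.24.
In-quota duty = €82,119.52 × 5.5% = €4,516.57. Over-quota duty = €47,442.24 × 35.5% = €16,842.00.
Line duty = €4,516.57 + €16,842.00 = €21,358.57.
Total = €45,510.87 + €0.00 + €21,358.57 = €66,869.44.

€66,869.44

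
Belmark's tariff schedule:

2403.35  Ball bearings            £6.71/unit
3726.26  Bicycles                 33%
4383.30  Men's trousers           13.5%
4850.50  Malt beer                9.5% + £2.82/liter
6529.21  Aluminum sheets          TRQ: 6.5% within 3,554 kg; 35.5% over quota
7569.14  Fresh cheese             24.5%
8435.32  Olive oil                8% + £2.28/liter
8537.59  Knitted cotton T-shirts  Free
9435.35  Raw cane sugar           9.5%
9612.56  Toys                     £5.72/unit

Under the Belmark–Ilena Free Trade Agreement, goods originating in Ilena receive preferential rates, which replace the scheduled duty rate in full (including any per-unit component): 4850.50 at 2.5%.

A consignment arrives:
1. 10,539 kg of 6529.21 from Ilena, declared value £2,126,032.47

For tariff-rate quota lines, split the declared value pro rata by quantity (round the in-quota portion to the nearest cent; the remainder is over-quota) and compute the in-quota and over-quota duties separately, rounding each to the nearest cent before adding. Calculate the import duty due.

Line 1 (6529.21, Ilena, 10,539 kg, £2,126,032.47):
Code 6529.21 is under a tariff-rate quota (threshold 3,554 kg). In-quota: 3,554 kg at 6.5%; over-quota: 6,985 kg at 35.5%.
Pro-rata value split: in-quota = £2,126,032.47 × 3,554/10,539 = £716,948.42; over-quota = £2,126,032.47 − £716,948.42 = £1,409,084.05.
In-quota duty = £716,948.42 × 6.5% = £46,601.65. Over-quota duty = £1,409,084.05 × 35.5% = £500,224.84.
Line duty = £46,601.65 + £500,224.84 = £546,826.49.

£546,826.49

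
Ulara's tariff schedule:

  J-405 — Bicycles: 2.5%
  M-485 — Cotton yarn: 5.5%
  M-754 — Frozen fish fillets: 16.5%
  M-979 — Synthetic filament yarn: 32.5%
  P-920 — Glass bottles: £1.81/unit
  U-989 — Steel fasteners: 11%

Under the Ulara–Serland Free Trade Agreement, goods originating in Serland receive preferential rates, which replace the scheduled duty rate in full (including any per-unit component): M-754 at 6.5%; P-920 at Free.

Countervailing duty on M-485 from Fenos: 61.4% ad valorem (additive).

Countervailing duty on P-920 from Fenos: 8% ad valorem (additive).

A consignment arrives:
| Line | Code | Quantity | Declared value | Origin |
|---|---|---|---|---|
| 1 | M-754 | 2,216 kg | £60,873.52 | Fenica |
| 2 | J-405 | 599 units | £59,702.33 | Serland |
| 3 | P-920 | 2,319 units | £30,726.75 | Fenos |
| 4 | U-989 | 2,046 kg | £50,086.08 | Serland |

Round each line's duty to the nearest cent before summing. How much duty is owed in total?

Line 1 (M-754, Fenica, 2,216 kg, £60,873.52):
Base rate for M-754 is 16.5%.
M-754 has an FTA preferential rate, but origin Fenica is not Serland; base rate stands.
Duty = £60,873.52 × 16.5% = £10,044.13.
Line 2 (J-405, Serland, 599 units, £59,702.33):
Base rate for J-405 is 2.5%.
Origin Serland is the FTA partner but J-405 is not on the preference list; base rate stands.
Duty = £59,702.33 × 2.5% = £1,492.56.
Line 3 (P-920, Fenos, 2,319 units, £30,726.75):
Base rate for P-920 is £1.81/unit.
P-920 has an FTA preferential rate, but origin Fenos is not Serland; base rate stands.
Additional duty on P-920 from Fenos: +8% ad valorem. Applied ad valorem rate = 8%.
Duty = £30,726.75 × 8% + 2,319 × £1.81 = £6,655.53.
Line 4 (U-989, Serland, 2,046 kg, £50,086.08):
Base rate for U-989 is 11%.
Origin Serland is the FTA partner but U-989 is not on the preference list; base rate stands.
Duty = £50,086.08 × 11% = £5,509.47.
Total = £10,044.13 + £1,492.56 + £6,655.53 + £5,509.47 = £23,701.69.

£23,701.69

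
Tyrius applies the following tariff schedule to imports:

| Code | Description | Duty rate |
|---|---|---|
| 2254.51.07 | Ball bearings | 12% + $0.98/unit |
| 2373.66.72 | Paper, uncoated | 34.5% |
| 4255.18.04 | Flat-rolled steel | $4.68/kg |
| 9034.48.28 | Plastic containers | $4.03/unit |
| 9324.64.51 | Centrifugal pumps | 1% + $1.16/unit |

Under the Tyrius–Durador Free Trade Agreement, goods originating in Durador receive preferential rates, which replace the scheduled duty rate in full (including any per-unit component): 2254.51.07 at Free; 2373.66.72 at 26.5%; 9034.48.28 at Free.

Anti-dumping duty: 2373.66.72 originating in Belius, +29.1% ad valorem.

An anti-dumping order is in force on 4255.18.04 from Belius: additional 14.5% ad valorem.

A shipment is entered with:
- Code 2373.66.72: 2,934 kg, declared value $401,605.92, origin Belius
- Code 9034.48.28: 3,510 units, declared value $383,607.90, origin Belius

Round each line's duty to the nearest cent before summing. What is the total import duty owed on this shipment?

Line 1 (2373.66.72, Belius, 2,934 kg, $401,605.92):
Base rate for 2373.66.72 is 34.5%.
2373.66.72 has an FTA preferential rate, but origin Belius is not Durador; base rate stands.
Additional duty on 2373.66.72 from Belius: +29.1%. Applied ad valorem rate: 34.5% + 29.1% = 63.6%.
Duty = $401,605.92 × 63.6% = $255,421.37.
Line 2 (9034.48.28, Belius, 3,510 units, $383,607.90):
Base rate for 9034.48.28 is $4.03/unit.
9034.48.28 has an FTA preferential rate, but origin Belius is not Durador; base rate stands.
Duty = 3,510 × $4.03 = $14,145.30.
Total = $255,421.37 + $14,145.30 = $269,566.67.

$269,566.67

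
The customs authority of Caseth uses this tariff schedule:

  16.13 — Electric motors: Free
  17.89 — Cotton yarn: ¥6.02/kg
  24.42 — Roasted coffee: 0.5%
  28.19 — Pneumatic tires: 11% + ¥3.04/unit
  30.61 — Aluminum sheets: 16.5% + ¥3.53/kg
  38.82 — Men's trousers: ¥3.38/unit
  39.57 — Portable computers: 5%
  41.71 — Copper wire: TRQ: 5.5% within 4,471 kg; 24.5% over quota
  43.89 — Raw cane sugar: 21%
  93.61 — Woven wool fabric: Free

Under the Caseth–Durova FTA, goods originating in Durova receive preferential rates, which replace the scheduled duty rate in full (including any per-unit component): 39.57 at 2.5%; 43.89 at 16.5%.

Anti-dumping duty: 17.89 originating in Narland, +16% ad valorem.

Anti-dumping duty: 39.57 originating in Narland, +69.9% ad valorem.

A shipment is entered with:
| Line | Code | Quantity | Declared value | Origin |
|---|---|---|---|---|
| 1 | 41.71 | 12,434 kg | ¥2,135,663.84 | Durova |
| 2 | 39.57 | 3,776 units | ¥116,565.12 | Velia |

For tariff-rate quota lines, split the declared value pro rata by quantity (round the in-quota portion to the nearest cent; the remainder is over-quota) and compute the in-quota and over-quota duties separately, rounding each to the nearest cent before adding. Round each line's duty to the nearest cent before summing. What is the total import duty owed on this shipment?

Line 1 (41.71, Durova, 12,434 kg, ¥2,135,663.84):
Code 41.71 is under a tariff-rate quota (threshold 4,471 kg). In-quota: 4,471 kg at 5.5%; over-quota: 7,963 kg at 24.5%.
Pro-rata value split: in-quota = ¥2,135,663.84 × 4,471/12,434 = ¥767,938.96; over-quota = ¥2,135,663.84 − ¥767,938.96 = ¥1,367,724.88.
In-quota duty = ¥767,938.96 × 5.5% = ¥42,236.64. Over-quota duty = ¥1,367,724.88 × 24.5% = ¥335,092.60.
Line duty = ¥42,236.64 + ¥335,092.60 = ¥377,329.24.
Line 2 (39.57, Velia, 3,776 units, ¥116,565.12):
Base rate for 39.57 is 5%.
39.57 has an FTA preferential rate, but origin Velia is not Durova; base rate stands.
The additional-duty order on 39.57 targets Narland, not Velia; it does not apply.
Duty = ¥116,565.12 × 5% = ¥5,828.26.
Total = ¥377,329.24 + ¥5,828.26 = ¥383,157.50.

¥383,157.50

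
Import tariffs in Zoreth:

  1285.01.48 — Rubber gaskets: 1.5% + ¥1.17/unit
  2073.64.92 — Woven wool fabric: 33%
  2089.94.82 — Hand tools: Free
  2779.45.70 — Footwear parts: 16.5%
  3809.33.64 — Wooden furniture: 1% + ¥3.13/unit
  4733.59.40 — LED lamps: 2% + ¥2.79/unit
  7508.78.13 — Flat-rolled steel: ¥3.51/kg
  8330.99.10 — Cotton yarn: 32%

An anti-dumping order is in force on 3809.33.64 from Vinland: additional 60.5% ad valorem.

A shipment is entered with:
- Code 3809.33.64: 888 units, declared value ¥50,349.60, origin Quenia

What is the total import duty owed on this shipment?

¥3,282.94

Line 1 (3809.33.64, Quenia, 888 units, ¥50,349.60):
Base rate for 3809.33.64 is 1% + ¥3.13/unit.
The additional-duty order on 3809.33.64 targets Vinland, not Quenia; it does not apply.
Duty = ¥50,349.60 × 1% + 888 × ¥3.13 = ¥3,282.94.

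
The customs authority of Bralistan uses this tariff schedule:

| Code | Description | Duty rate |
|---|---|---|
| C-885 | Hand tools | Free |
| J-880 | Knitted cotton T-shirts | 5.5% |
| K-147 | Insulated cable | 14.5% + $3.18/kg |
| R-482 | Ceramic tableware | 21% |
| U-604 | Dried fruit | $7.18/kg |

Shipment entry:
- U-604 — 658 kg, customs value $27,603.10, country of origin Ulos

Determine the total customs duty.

$4,724.44

Line 1 (U-604, Ulos, 658 kg, $27,603.10):
Base rate for U-604 is $7.18/kg.
Duty = 658 × $7.18 = $4,724.44.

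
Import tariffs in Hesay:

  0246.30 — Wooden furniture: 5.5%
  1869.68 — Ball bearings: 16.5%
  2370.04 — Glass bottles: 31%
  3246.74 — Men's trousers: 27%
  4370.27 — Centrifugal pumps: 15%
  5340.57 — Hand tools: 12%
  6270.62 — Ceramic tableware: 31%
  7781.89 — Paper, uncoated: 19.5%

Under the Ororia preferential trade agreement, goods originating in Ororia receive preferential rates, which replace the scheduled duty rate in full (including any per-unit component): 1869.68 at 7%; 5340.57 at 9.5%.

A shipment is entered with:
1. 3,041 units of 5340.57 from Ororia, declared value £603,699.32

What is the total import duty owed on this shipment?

£57,351.44

Line 1 (5340.57, Ororia, 3,041 units, £603,699.32):
Base rate for 5340.57 is 12%.
Origin Ororia qualifies under the Hesay–Ororia agreement and 5340.57 is covered: preferential rate 9.5% applies instead.
Duty = £603,699.32 × 9.5% = £57,351.44.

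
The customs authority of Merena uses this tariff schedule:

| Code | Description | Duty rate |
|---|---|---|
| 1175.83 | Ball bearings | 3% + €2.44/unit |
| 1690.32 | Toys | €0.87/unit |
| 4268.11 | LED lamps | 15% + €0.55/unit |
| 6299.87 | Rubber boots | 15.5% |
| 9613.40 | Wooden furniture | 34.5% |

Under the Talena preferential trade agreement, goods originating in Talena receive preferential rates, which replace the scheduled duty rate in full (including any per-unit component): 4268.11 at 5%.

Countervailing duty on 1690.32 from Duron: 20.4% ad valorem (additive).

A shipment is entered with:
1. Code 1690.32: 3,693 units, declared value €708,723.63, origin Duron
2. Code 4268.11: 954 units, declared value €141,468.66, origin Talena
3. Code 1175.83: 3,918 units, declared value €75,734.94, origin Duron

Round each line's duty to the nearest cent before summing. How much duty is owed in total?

Line 1 (1690.32, Duron, 3,693 units, €708,723.63):
Base rate for 1690.32 is €0.87/unit.
Additional duty on 1690.32 from Duron: +20.4% ad valorem. Applied ad valorem rate = 20.4%.
Duty = €708,723.63 × 20.4% + 3,693 × €0.87 = €147,792.53.
Line 2 (4268.11, Talena, 954 units, €141,468.66):
Base rate for 4268.11 is 15% + €0.55/unit.
Origin Talena qualifies under the Merena–Talena agreement and 4268.11 is covered: preferential rate 5% applies instead.
Duty = €141,468.66 × 5% = €7,073.43.
Line 3 (1175.83, Duron, 3,918 units, €75,734.94):
Base rate for 1175.83 is 3% + €2.44/unit.
Duty = €75,734.94 × 3% + 3,918 × €2.44 = €11,831.97.
Total = €147,792.53 + €7,073.43 + €11,831.97 = €166,697.93.

€166,697.93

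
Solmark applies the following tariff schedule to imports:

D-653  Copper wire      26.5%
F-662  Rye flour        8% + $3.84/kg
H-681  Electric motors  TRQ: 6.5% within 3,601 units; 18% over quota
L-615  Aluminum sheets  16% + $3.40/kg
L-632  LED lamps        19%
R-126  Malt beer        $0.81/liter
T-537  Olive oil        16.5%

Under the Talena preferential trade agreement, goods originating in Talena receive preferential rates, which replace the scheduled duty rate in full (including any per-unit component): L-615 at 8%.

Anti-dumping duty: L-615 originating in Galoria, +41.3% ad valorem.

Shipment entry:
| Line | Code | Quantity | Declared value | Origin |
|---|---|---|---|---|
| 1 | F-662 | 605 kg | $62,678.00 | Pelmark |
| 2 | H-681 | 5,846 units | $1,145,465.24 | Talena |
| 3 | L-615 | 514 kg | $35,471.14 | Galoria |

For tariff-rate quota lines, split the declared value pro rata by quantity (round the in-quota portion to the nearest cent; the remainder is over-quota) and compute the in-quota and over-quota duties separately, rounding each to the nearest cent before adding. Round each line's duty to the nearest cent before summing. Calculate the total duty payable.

$154,452.05

Line 1 (F-662, Pelmark, 605 kg, $62,678.00):
Base rate for F-662 is 8% + $3.84/kg.
Duty = $62,678.00 × 8% + 605 × $3.84 = $7,337.44.
Line 2 (H-681, Talena, 5,846 units, $1,145,465.24):
Code H-681 is under a tariff-rate quota (threshold 3,601 units). In-quota: 3,601 units at 6.5%; over-quota: 2,245 units at 18%.
Pro-rata value split: in-quota = $1,145,465.24 × 3,601/5,846 = $705,579.94; over-quota = $1,145,465.24 − $705,579.94 = $439,885.30.
In-quota duty = $705,579.94 × 6.5% = $45,862.70. Over-quota duty = $439,885.30 × 18% = $79,179.35.
Line duty = $45,862.70 + $79,179.35 = $125,042.05.
Line 3 (L-615, Galoria, 514 kg, $35,471.14):
Base rate for L-615 is 16% + $3.40/kg.
L-615 has an FTA preferential rate, but origin Galoria is not Talena; base rate stands.
Additional duty on L-615 from Galoria: +41.3%. Applied ad valorem rate: 16% + 41.3% = 57.3%.
Duty = $35,471.14 × 57.3% + 514 × $3.40 = $22,072.56.
Total = $7,337.44 + $125,042.05 + $22,072.56 = $154,452.05.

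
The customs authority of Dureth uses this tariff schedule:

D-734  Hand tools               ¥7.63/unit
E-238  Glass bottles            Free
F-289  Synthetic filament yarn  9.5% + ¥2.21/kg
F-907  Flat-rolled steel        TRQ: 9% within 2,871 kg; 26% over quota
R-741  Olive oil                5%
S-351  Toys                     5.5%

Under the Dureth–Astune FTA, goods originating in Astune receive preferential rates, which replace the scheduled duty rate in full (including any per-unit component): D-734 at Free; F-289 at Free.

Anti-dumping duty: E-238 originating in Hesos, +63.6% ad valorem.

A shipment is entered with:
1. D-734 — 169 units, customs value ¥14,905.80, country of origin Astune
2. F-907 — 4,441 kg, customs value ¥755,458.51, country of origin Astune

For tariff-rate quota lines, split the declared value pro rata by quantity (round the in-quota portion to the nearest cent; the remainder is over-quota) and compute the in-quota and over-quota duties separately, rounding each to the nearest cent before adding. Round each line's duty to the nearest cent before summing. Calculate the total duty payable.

Line 1 (D-734, Astune, 169 units, ¥14,905.80):
Base rate for D-734 is ¥7.63/unit.
Origin Astune qualifies under the Dureth–Astune agreement and D-734 is covered: preferential rate Free applies instead.
Duty = ¥14,905.80 × 0% = ¥0.00.
Line 2 (F-907, Astune, 4,441 kg, ¥755,458.51):
Code F-907 is under a tariff-rate quota (threshold 2,871 kg). In-quota: 2,871 kg at 9%; over-quota: 1,570 kg at 26%.
Pro-rata value split: in-quota = ¥755,458.51 × 2,871/4,441 = ¥488,385.81; over-quota = ¥755,458.51 − ¥488,385.81 = ¥267,072.70.
In-quota duty = ¥488,385.81 × 9% = ¥43,954.72. Over-quota duty = ¥267,072.70 × 26% = ¥69,438.90.
Line duty = ¥43,954.72 + ¥69,438.90 = ¥113,393.62.
Total = ¥0.00 + ¥113,393.62 = ¥113,393.62.

¥113,393.62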